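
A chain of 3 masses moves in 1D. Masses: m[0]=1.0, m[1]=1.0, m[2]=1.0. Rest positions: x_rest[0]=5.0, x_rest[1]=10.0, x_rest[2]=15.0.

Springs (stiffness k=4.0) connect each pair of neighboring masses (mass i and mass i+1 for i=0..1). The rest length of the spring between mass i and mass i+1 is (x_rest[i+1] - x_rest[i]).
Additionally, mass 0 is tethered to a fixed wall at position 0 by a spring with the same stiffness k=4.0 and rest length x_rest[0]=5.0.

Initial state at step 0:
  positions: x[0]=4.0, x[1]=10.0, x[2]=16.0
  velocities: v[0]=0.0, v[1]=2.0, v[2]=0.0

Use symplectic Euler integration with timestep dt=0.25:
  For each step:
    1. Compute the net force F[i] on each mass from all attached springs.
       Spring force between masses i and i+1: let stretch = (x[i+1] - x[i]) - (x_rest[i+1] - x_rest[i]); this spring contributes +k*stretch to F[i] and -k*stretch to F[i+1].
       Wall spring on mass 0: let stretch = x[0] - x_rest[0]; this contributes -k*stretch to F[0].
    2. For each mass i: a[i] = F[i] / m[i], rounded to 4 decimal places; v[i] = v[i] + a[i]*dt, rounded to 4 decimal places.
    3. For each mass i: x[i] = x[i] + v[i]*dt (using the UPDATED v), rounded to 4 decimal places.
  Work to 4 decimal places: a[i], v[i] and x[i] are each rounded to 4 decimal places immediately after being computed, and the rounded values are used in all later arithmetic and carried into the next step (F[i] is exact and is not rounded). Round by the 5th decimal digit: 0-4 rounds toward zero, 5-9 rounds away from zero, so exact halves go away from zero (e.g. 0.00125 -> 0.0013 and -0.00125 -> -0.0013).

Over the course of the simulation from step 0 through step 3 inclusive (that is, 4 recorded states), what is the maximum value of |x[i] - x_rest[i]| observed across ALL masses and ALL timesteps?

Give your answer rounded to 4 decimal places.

Step 0: x=[4.0000 10.0000 16.0000] v=[0.0000 2.0000 0.0000]
Step 1: x=[4.5000 10.5000 15.7500] v=[2.0000 2.0000 -1.0000]
Step 2: x=[5.3750 10.8125 15.4375] v=[3.5000 1.2500 -1.2500]
Step 3: x=[6.2656 10.9219 15.2188] v=[3.5625 0.4375 -0.8750]
Max displacement = 1.2656

Answer: 1.2656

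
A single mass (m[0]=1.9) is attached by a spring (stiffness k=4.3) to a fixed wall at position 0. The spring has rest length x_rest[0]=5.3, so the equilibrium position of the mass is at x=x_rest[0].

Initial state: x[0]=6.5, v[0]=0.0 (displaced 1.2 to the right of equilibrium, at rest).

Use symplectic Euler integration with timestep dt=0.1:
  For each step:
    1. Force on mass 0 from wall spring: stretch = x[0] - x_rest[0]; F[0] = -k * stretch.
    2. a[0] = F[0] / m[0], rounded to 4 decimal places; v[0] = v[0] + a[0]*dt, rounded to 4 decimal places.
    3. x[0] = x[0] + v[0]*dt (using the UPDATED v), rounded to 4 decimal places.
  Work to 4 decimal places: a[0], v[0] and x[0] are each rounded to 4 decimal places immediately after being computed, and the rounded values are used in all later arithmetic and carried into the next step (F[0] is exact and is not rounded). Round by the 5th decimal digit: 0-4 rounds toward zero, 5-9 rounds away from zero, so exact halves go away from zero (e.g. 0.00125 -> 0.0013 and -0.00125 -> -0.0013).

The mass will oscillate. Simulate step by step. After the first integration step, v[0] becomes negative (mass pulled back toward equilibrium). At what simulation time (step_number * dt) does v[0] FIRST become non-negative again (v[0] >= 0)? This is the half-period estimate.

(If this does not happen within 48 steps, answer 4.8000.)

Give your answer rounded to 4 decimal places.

Step 0: x=[6.5000] v=[0.0000]
Step 1: x=[6.4728] v=[-0.2716]
Step 2: x=[6.4191] v=[-0.5370]
Step 3: x=[6.3401] v=[-0.7903]
Step 4: x=[6.2375] v=[-1.0257]
Step 5: x=[6.1137] v=[-1.2379]
Step 6: x=[5.9715] v=[-1.4221]
Step 7: x=[5.8141] v=[-1.5741]
Step 8: x=[5.6451] v=[-1.6905]
Step 9: x=[5.4682] v=[-1.7686]
Step 10: x=[5.2875] v=[-1.8067]
Step 11: x=[5.1071] v=[-1.8039]
Step 12: x=[4.9311] v=[-1.7602]
Step 13: x=[4.7634] v=[-1.6767]
Step 14: x=[4.6079] v=[-1.5553]
Step 15: x=[4.4680] v=[-1.3987]
Step 16: x=[4.3470] v=[-1.2104]
Step 17: x=[4.2475] v=[-0.9947]
Step 18: x=[4.1719] v=[-0.7565]
Step 19: x=[4.1218] v=[-0.5012]
Step 20: x=[4.0983] v=[-0.2346]
Step 21: x=[4.1020] v=[0.0374]
First v>=0 after going negative at step 21, time=2.1000

Answer: 2.1000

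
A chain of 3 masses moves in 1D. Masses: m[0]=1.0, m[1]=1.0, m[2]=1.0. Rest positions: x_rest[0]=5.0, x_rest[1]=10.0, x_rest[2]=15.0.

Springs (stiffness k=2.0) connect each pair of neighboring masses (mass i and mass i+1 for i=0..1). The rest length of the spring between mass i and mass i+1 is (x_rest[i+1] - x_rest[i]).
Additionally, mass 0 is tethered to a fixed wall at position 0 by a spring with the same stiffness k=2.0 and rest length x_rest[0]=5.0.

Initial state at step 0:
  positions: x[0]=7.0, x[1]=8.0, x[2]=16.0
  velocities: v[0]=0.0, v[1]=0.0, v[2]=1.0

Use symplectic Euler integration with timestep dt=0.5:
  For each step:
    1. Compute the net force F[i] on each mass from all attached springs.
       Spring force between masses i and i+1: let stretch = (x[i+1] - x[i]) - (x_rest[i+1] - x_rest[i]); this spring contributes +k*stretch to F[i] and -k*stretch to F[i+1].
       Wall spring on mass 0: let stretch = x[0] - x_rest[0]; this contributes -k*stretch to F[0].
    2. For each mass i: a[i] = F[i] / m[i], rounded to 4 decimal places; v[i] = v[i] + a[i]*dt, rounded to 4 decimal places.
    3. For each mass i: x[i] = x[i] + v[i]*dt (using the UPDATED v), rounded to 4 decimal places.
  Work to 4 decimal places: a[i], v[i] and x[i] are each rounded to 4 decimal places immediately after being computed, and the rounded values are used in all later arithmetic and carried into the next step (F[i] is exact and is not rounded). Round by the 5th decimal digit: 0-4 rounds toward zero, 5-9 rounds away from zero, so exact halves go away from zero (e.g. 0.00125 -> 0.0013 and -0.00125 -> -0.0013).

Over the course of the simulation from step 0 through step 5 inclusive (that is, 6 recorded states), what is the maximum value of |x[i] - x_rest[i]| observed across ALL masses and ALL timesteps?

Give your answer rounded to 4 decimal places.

Answer: 3.0000

Derivation:
Step 0: x=[7.0000 8.0000 16.0000] v=[0.0000 0.0000 1.0000]
Step 1: x=[4.0000 11.5000 15.0000] v=[-6.0000 7.0000 -2.0000]
Step 2: x=[2.7500 13.0000 14.7500] v=[-2.5000 3.0000 -0.5000]
Step 3: x=[5.2500 10.2500 16.1250] v=[5.0000 -5.5000 2.7500]
Step 4: x=[7.6250 7.9375 17.0625] v=[4.7500 -4.6250 1.8750]
Step 5: x=[6.3438 10.0313 15.9375] v=[-2.5625 4.1875 -2.2500]
Max displacement = 3.0000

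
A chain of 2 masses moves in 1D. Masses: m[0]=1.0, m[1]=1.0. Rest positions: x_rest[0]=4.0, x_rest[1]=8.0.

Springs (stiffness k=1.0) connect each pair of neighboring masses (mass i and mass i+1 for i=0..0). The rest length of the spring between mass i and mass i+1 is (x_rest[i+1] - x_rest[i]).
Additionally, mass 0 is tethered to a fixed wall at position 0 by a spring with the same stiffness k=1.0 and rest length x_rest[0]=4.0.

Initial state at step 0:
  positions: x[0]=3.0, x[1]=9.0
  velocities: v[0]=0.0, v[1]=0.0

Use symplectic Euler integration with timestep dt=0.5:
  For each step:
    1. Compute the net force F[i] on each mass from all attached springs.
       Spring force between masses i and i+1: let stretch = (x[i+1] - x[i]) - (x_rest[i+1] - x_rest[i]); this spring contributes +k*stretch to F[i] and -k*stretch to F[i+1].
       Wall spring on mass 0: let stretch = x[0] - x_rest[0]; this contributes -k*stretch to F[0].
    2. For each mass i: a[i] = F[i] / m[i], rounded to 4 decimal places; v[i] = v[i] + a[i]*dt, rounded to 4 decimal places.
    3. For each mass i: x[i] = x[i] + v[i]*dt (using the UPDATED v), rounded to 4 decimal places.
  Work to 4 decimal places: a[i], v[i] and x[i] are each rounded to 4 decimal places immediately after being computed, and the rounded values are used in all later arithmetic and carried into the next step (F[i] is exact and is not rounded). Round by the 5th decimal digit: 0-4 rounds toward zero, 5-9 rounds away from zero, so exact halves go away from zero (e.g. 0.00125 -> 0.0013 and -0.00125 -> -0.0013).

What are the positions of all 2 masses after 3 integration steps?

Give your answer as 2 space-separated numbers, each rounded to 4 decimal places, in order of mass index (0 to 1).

Step 0: x=[3.0000 9.0000] v=[0.0000 0.0000]
Step 1: x=[3.7500 8.5000] v=[1.5000 -1.0000]
Step 2: x=[4.7500 7.8125] v=[2.0000 -1.3750]
Step 3: x=[5.3282 7.3594] v=[1.1563 -0.9063]

Answer: 5.3282 7.3594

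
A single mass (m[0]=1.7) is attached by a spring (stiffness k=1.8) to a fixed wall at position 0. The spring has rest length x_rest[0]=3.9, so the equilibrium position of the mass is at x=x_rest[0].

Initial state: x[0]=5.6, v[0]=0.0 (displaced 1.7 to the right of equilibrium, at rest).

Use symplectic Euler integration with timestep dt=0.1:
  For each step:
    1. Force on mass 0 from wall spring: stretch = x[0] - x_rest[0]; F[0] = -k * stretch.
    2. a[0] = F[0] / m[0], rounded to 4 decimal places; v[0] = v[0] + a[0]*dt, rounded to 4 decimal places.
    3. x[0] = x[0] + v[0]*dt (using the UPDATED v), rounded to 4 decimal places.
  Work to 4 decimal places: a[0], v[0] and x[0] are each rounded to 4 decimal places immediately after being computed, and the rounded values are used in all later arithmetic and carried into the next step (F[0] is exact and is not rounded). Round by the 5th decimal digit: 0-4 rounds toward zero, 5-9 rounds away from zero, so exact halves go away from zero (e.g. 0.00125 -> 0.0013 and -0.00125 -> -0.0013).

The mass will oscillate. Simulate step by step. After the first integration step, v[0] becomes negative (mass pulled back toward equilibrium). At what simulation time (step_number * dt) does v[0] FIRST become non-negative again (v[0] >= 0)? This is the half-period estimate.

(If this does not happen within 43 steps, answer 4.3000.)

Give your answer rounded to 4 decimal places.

Step 0: x=[5.6000] v=[0.0000]
Step 1: x=[5.5820] v=[-0.1800]
Step 2: x=[5.5462] v=[-0.3581]
Step 3: x=[5.4930] v=[-0.5324]
Step 4: x=[5.4229] v=[-0.7011]
Step 5: x=[5.3367] v=[-0.8624]
Step 6: x=[5.2353] v=[-1.0145]
Step 7: x=[5.1197] v=[-1.1559]
Step 8: x=[4.9912] v=[-1.2850]
Step 9: x=[4.8512] v=[-1.4005]
Step 10: x=[4.7011] v=[-1.5012]
Step 11: x=[4.5425] v=[-1.5860]
Step 12: x=[4.3771] v=[-1.6540]
Step 13: x=[4.2067] v=[-1.7045]
Step 14: x=[4.0330] v=[-1.7370]
Step 15: x=[3.8579] v=[-1.7511]
Step 16: x=[3.6832] v=[-1.7466]
Step 17: x=[3.5108] v=[-1.7236]
Step 18: x=[3.3426] v=[-1.6824]
Step 19: x=[3.1803] v=[-1.6234]
Step 20: x=[3.0256] v=[-1.5472]
Step 21: x=[2.8801] v=[-1.4546]
Step 22: x=[2.7454] v=[-1.3466]
Step 23: x=[2.6230] v=[-1.2244]
Step 24: x=[2.5141] v=[-1.0892]
Step 25: x=[2.4199] v=[-0.9425]
Step 26: x=[2.3413] v=[-0.7858]
Step 27: x=[2.2792] v=[-0.6208]
Step 28: x=[2.2343] v=[-0.4492]
Step 29: x=[2.2070] v=[-0.2728]
Step 30: x=[2.1977] v=[-0.0935]
Step 31: x=[2.2064] v=[0.0867]
First v>=0 after going negative at step 31, time=3.1000

Answer: 3.1000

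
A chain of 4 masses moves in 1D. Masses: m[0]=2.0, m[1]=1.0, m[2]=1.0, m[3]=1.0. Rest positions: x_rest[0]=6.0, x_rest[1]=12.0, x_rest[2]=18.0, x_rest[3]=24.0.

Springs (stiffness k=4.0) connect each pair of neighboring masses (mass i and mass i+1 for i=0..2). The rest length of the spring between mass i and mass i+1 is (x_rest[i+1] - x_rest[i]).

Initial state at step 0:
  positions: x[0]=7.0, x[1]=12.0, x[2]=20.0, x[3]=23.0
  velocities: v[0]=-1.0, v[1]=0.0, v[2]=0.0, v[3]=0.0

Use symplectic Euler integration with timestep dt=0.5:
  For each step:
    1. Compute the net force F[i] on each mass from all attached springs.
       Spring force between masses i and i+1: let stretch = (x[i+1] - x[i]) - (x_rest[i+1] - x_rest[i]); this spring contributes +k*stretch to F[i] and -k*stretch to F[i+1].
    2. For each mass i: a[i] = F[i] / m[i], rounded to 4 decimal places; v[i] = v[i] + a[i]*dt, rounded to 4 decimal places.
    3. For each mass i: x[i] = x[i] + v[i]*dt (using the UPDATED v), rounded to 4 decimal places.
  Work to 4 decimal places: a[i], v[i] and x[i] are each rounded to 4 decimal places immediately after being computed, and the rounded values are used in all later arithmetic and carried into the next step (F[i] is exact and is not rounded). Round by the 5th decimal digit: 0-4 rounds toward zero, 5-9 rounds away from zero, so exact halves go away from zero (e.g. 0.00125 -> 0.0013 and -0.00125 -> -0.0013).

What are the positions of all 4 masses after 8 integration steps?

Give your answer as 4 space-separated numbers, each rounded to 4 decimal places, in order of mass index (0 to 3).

Answer: 5.8516 9.2032 19.6563 20.4375

Derivation:
Step 0: x=[7.0000 12.0000 20.0000 23.0000] v=[-1.0000 0.0000 0.0000 0.0000]
Step 1: x=[6.0000 15.0000 15.0000 26.0000] v=[-2.0000 6.0000 -10.0000 6.0000]
Step 2: x=[6.5000 9.0000 21.0000 24.0000] v=[1.0000 -12.0000 12.0000 -4.0000]
Step 3: x=[5.2500 12.5000 18.0000 25.0000] v=[-2.5000 7.0000 -6.0000 2.0000]
Step 4: x=[4.6250 14.2500 16.5000 25.0000] v=[-1.2500 3.5000 -3.0000 0.0000]
Step 5: x=[5.8125 8.6250 21.2500 22.5000] v=[2.3750 -11.2500 9.5000 -5.0000]
Step 6: x=[5.4063 12.8125 14.6250 24.7500] v=[-0.8125 8.3750 -13.2500 4.5000]
Step 7: x=[5.7032 11.4063 16.3125 22.8750] v=[0.5937 -2.8124 3.3750 -3.7500]
Step 8: x=[5.8516 9.2032 19.6563 20.4375] v=[0.2968 -4.4062 6.6876 -4.8750]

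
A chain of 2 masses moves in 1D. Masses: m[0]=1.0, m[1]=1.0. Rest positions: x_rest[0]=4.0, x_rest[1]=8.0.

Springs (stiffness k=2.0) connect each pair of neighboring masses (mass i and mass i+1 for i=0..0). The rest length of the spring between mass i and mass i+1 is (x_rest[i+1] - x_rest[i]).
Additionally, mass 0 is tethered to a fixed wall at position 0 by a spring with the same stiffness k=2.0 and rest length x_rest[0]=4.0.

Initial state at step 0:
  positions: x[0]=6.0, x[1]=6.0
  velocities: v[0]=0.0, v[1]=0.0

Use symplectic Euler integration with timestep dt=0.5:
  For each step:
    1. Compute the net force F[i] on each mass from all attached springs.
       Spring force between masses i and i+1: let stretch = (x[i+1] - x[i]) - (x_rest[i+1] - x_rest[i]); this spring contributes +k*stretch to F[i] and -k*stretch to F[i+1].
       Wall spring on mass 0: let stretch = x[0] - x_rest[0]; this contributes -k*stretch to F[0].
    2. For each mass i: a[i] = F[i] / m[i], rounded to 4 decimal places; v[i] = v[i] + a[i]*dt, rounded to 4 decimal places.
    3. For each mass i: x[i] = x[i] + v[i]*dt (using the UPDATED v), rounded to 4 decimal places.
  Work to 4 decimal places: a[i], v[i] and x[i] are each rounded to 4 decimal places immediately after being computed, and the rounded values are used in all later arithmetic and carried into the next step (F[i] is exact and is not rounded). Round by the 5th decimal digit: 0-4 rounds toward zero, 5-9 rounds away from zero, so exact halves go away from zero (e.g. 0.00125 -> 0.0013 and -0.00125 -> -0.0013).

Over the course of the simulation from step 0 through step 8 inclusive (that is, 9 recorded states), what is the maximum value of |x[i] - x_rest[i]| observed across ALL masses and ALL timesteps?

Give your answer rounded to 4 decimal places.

Step 0: x=[6.0000 6.0000] v=[0.0000 0.0000]
Step 1: x=[3.0000 8.0000] v=[-6.0000 4.0000]
Step 2: x=[1.0000 9.5000] v=[-4.0000 3.0000]
Step 3: x=[2.7500 8.7500] v=[3.5000 -1.5000]
Step 4: x=[6.1250 7.0000] v=[6.7500 -3.5000]
Step 5: x=[6.8750 6.8125] v=[1.5000 -0.3750]
Step 6: x=[4.1563 8.6563] v=[-5.4375 3.6875]
Step 7: x=[1.6094 10.2501] v=[-5.0938 3.1875]
Step 8: x=[2.5782 9.5235] v=[1.9375 -1.4532]
Max displacement = 3.0000

Answer: 3.0000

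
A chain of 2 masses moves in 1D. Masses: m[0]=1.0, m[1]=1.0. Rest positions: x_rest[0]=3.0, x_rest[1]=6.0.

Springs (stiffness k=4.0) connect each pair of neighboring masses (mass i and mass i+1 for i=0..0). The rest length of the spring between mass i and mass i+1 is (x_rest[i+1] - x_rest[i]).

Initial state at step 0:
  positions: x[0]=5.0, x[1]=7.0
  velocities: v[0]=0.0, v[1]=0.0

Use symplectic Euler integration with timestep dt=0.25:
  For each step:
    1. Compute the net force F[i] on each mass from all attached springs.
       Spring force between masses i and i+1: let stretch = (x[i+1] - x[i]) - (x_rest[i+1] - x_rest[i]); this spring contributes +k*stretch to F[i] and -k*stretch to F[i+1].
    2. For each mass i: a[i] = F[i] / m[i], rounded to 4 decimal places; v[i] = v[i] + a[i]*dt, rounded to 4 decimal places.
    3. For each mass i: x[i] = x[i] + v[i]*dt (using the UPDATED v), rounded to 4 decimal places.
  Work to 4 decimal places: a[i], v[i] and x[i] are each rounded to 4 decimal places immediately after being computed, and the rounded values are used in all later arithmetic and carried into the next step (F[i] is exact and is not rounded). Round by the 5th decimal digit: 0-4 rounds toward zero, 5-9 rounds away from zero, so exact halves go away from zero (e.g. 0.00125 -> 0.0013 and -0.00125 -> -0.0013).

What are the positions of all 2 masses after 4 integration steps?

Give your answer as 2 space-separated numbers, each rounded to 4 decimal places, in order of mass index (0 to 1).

Step 0: x=[5.0000 7.0000] v=[0.0000 0.0000]
Step 1: x=[4.7500 7.2500] v=[-1.0000 1.0000]
Step 2: x=[4.3750 7.6250] v=[-1.5000 1.5000]
Step 3: x=[4.0625 7.9375] v=[-1.2500 1.2500]
Step 4: x=[3.9688 8.0313] v=[-0.3750 0.3750]

Answer: 3.9688 8.0313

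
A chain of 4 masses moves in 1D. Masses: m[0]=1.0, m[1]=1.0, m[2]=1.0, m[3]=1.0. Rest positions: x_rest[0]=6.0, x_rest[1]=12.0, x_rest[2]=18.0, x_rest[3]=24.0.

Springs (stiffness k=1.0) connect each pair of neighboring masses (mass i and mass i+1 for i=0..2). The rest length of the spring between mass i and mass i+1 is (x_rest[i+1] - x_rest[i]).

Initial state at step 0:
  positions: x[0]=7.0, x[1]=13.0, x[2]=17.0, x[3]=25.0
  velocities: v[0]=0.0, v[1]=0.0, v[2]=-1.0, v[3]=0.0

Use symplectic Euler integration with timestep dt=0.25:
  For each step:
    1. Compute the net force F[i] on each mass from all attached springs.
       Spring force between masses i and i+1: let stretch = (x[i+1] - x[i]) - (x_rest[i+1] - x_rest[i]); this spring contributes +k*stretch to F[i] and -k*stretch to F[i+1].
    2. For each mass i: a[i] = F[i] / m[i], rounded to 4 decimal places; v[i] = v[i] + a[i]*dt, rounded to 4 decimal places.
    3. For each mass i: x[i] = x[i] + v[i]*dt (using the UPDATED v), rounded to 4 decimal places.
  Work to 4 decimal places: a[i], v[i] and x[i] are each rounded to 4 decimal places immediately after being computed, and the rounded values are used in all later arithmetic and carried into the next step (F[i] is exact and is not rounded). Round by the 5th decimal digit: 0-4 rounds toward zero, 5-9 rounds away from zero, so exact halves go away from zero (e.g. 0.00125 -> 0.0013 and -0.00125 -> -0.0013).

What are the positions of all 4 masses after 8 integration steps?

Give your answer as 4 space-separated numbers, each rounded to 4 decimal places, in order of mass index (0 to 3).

Answer: 6.0619 11.8094 19.0938 23.0350

Derivation:
Step 0: x=[7.0000 13.0000 17.0000 25.0000] v=[0.0000 0.0000 -1.0000 0.0000]
Step 1: x=[7.0000 12.8750 17.0000 24.8750] v=[0.0000 -0.5000 0.0000 -0.5000]
Step 2: x=[6.9922 12.6406 17.2344 24.6328] v=[-0.0313 -0.9375 0.9375 -0.9688]
Step 3: x=[6.9624 12.3403 17.6441 24.3032] v=[-0.1192 -1.2012 1.6387 -1.3184]
Step 4: x=[6.8937 12.0354 18.1385 23.9324] v=[-0.2747 -1.2197 1.9775 -1.4832]
Step 5: x=[6.7714 11.7906 18.6136 23.5745] v=[-0.4893 -0.9794 1.9002 -1.4317]
Step 6: x=[6.5878 11.6585 18.9723 23.2815] v=[-0.7345 -0.5285 1.4347 -1.1719]
Step 7: x=[6.3461 11.6666 19.1432 23.0942] v=[-0.9668 0.0323 0.6836 -0.7492]
Step 8: x=[6.0619 11.8094 19.0938 23.0350] v=[-1.1367 0.5713 -0.1978 -0.2370]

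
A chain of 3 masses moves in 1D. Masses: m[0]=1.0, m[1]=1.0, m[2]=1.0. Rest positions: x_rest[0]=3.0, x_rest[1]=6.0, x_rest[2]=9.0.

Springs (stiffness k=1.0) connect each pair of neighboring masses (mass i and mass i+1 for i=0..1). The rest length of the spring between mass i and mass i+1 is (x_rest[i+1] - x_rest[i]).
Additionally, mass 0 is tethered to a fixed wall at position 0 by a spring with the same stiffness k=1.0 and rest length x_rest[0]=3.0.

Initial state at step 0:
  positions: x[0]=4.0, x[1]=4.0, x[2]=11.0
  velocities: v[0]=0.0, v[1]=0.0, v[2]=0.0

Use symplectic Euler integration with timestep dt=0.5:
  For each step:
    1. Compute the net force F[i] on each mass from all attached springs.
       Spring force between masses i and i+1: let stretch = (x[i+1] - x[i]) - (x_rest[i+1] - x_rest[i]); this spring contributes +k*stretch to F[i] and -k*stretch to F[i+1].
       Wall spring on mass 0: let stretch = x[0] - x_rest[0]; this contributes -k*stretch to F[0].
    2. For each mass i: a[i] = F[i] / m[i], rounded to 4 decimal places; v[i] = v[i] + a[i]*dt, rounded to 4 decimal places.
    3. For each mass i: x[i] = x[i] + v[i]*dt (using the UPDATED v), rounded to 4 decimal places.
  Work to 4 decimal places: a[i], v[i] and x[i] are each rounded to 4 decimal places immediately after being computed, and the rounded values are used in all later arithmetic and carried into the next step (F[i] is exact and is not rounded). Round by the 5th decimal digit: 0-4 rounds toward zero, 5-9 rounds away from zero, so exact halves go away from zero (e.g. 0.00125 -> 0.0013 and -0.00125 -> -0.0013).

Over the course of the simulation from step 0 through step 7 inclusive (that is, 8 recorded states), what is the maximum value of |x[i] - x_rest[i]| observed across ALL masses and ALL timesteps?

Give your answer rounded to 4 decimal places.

Answer: 2.7188

Derivation:
Step 0: x=[4.0000 4.0000 11.0000] v=[0.0000 0.0000 0.0000]
Step 1: x=[3.0000 5.7500 10.0000] v=[-2.0000 3.5000 -2.0000]
Step 2: x=[1.9375 7.8750 8.6875] v=[-2.1250 4.2500 -2.6250]
Step 3: x=[1.8750 8.7188 7.9219] v=[-0.1250 1.6875 -1.5313]
Step 4: x=[3.0547 7.6524 8.1055] v=[2.3594 -2.1329 0.3672]
Step 5: x=[4.6202 5.5498 8.9259] v=[3.1309 -4.2052 1.6407]
Step 6: x=[5.2630 4.0588 9.6523] v=[1.2856 -2.9820 1.4527]
Step 7: x=[4.2890 4.2673 9.7303] v=[-1.9480 0.4169 0.1560]
Max displacement = 2.7188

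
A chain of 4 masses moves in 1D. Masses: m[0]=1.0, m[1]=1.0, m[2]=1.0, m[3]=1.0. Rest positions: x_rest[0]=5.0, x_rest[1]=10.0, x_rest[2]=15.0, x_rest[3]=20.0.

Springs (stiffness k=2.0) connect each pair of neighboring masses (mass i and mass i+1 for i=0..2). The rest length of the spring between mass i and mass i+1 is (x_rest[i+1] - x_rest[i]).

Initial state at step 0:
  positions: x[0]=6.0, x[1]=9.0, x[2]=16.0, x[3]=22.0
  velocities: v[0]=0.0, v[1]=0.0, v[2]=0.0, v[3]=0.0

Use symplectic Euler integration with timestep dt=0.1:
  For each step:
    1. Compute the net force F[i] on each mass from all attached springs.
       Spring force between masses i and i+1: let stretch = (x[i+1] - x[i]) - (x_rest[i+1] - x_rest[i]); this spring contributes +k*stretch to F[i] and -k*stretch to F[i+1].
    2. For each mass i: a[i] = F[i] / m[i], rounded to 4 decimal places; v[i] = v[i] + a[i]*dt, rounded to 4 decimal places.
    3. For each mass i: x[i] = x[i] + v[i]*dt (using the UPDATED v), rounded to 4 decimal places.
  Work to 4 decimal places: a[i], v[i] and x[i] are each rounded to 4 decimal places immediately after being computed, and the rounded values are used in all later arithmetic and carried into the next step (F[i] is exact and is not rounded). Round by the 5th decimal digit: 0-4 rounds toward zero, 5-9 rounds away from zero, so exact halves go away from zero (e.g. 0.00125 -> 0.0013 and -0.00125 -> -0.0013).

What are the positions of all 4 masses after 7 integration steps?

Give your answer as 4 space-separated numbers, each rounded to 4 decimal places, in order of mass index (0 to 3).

Step 0: x=[6.0000 9.0000 16.0000 22.0000] v=[0.0000 0.0000 0.0000 0.0000]
Step 1: x=[5.9600 9.0800 15.9800 21.9800] v=[-0.4000 0.8000 -0.2000 -0.2000]
Step 2: x=[5.8824 9.2356 15.9420 21.9400] v=[-0.7760 1.5560 -0.3800 -0.4000]
Step 3: x=[5.7719 9.4583 15.8898 21.8800] v=[-1.1054 2.2266 -0.5217 -0.5996]
Step 4: x=[5.6351 9.7359 15.8288 21.8002] v=[-1.3681 2.7756 -0.6100 -0.7976]
Step 5: x=[5.4803 10.0533 15.7654 21.7010] v=[-1.5479 3.1740 -0.6343 -0.9919]
Step 6: x=[5.3170 10.3935 15.7064 21.5831] v=[-1.6333 3.4018 -0.5896 -1.1790]
Step 7: x=[5.1552 10.7384 15.6587 21.4477] v=[-1.6180 3.4491 -0.4768 -1.3543]

Answer: 5.1552 10.7384 15.6587 21.4477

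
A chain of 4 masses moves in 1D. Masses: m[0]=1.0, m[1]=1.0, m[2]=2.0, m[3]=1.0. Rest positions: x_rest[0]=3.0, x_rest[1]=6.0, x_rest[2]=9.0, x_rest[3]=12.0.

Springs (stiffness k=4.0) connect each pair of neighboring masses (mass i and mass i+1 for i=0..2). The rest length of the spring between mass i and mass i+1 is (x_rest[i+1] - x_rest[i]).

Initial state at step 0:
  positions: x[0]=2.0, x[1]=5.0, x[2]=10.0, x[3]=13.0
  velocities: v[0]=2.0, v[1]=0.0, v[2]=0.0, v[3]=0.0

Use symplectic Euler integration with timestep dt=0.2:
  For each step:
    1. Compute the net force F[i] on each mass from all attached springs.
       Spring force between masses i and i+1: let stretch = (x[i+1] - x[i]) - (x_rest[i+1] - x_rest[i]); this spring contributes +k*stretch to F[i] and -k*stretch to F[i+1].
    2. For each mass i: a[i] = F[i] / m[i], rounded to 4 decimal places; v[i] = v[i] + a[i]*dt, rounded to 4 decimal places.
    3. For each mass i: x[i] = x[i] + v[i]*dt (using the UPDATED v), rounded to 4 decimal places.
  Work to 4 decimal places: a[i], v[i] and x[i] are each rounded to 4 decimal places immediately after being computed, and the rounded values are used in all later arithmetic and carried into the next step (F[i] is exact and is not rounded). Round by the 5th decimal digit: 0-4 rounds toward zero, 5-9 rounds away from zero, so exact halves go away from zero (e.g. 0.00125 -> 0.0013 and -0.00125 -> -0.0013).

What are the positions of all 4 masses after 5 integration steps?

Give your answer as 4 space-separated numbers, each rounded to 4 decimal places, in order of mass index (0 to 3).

Step 0: x=[2.0000 5.0000 10.0000 13.0000] v=[2.0000 0.0000 0.0000 0.0000]
Step 1: x=[2.4000 5.3200 9.8400 13.0000] v=[2.0000 1.6000 -0.8000 0.0000]
Step 2: x=[2.7872 5.8960 9.5712 12.9744] v=[1.9360 2.8800 -1.3440 -0.1280]
Step 3: x=[3.1918 6.5626 9.2806 12.8843] v=[2.0230 3.3331 -1.4528 -0.4506]
Step 4: x=[3.6557 7.1248 9.0609 12.6976] v=[2.3196 2.8109 -1.0985 -0.9336]
Step 5: x=[4.1947 7.4417 8.9772 12.4090] v=[2.6949 1.5845 -0.4183 -1.4430]

Answer: 4.1947 7.4417 8.9772 12.4090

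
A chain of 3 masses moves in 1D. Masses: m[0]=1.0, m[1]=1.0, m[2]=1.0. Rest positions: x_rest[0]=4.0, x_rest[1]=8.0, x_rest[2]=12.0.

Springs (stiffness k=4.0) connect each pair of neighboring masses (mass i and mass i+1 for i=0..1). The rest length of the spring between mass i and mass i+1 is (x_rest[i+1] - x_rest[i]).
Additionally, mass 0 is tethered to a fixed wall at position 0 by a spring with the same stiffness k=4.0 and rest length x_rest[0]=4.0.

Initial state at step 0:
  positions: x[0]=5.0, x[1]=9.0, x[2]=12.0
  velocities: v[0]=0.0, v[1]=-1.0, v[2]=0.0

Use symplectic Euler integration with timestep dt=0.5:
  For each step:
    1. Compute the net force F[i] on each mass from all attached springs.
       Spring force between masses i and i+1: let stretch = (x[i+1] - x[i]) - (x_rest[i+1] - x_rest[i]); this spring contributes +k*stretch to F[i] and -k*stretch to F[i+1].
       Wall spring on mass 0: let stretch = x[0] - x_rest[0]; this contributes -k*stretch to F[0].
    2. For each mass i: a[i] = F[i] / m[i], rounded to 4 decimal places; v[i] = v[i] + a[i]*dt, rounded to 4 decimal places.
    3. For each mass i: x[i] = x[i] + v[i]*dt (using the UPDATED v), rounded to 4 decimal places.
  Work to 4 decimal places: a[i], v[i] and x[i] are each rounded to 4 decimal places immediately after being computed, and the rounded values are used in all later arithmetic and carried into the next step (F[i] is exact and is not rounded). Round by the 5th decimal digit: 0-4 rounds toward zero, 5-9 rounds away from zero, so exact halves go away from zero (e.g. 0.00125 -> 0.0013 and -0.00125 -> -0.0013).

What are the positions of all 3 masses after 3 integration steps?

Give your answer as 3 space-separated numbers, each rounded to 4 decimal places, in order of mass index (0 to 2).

Step 0: x=[5.0000 9.0000 12.0000] v=[0.0000 -1.0000 0.0000]
Step 1: x=[4.0000 7.5000 13.0000] v=[-2.0000 -3.0000 2.0000]
Step 2: x=[2.5000 8.0000 12.5000] v=[-3.0000 1.0000 -1.0000]
Step 3: x=[4.0000 7.5000 11.5000] v=[3.0000 -1.0000 -2.0000]

Answer: 4.0000 7.5000 11.5000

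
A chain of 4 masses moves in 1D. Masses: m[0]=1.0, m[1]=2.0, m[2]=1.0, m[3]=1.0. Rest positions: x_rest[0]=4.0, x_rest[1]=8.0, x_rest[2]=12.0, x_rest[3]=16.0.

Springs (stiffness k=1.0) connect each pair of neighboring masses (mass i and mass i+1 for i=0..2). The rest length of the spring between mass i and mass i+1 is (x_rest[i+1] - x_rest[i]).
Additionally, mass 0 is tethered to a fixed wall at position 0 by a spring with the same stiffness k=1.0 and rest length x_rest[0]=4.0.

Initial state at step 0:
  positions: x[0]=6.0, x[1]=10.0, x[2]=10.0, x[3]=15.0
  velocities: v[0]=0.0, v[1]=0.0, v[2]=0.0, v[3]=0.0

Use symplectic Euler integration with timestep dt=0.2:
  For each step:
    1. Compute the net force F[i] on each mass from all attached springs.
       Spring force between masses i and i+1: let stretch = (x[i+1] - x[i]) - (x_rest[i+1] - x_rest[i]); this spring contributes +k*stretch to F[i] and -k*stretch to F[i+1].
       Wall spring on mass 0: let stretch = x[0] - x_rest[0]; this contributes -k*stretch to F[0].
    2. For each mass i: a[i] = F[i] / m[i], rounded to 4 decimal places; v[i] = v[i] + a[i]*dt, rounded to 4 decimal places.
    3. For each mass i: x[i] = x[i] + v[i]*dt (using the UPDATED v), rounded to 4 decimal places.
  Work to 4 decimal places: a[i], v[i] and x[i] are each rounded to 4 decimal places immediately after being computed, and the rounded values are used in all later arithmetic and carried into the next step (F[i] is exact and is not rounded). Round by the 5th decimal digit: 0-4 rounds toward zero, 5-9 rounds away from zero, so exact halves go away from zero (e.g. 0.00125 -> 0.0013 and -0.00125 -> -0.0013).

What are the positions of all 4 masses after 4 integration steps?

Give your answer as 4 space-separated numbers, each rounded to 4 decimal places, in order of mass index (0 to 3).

Step 0: x=[6.0000 10.0000 10.0000 15.0000] v=[0.0000 0.0000 0.0000 0.0000]
Step 1: x=[5.9200 9.9200 10.2000 14.9600] v=[-0.4000 -0.4000 1.0000 -0.2000]
Step 2: x=[5.7632 9.7656 10.5792 14.8896] v=[-0.7840 -0.7720 1.8960 -0.3520]
Step 3: x=[5.5360 9.5474 11.0983 14.8068] v=[-1.1362 -1.0909 2.5954 -0.4141]
Step 4: x=[5.2478 9.2800 11.7037 14.7356] v=[-1.4411 -1.3370 3.0269 -0.3558]

Answer: 5.2478 9.2800 11.7037 14.7356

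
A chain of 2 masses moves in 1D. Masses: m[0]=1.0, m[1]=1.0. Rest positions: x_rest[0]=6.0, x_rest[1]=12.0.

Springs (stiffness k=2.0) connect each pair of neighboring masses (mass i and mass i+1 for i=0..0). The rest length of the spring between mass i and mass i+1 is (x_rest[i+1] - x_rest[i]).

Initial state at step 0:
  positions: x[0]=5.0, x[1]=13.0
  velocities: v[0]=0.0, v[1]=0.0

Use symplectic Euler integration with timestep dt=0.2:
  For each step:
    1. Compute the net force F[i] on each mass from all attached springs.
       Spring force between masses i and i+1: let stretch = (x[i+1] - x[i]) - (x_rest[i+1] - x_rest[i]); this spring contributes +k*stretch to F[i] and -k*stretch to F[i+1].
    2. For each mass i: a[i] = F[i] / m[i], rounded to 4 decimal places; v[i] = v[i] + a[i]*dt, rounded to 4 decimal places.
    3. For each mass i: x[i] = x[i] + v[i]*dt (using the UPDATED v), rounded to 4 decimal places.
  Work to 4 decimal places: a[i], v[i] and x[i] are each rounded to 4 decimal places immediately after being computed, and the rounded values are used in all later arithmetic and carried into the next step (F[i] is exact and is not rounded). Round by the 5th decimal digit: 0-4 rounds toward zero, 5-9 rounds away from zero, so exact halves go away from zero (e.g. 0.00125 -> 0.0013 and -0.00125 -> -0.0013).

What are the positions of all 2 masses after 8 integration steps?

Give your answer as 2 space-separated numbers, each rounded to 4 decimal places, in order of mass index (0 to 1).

Step 0: x=[5.0000 13.0000] v=[0.0000 0.0000]
Step 1: x=[5.1600 12.8400] v=[0.8000 -0.8000]
Step 2: x=[5.4544 12.5456] v=[1.4720 -1.4720]
Step 3: x=[5.8361 12.1639] v=[1.9085 -1.9085]
Step 4: x=[6.2440 11.7560] v=[2.0396 -2.0396]
Step 5: x=[6.6129 11.3871] v=[1.8444 -1.8444]
Step 6: x=[6.8837 11.1163] v=[1.3541 -1.3541]
Step 7: x=[7.0131 10.9869] v=[0.6471 -0.6471]
Step 8: x=[6.9804 11.0196] v=[-0.1634 0.1634]

Answer: 6.9804 11.0196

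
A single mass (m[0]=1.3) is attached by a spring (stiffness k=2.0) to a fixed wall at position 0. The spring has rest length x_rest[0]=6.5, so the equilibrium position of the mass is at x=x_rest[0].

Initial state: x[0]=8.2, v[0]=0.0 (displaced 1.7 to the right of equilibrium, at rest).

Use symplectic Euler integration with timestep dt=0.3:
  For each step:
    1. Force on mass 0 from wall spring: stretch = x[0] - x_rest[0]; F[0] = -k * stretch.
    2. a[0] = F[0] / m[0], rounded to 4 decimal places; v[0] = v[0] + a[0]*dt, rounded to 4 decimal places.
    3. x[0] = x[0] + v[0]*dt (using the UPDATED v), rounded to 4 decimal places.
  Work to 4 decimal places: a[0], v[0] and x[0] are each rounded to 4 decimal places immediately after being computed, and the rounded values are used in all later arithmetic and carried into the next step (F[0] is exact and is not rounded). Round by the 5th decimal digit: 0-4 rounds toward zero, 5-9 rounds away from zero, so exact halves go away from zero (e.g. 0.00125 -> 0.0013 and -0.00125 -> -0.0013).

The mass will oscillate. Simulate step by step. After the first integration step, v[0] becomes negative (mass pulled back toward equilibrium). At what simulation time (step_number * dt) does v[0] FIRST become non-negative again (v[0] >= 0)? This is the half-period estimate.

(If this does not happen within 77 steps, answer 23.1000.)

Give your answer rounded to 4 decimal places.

Answer: 2.7000

Derivation:
Step 0: x=[8.2000] v=[0.0000]
Step 1: x=[7.9646] v=[-0.7846]
Step 2: x=[7.5264] v=[-1.4606]
Step 3: x=[6.9461] v=[-1.9343]
Step 4: x=[6.3040] v=[-2.1402]
Step 5: x=[5.6891] v=[-2.0498]
Step 6: x=[5.1864] v=[-1.6756]
Step 7: x=[4.8656] v=[-1.0693]
Step 8: x=[4.7711] v=[-0.3150]
Step 9: x=[4.9160] v=[0.4829]
First v>=0 after going negative at step 9, time=2.7000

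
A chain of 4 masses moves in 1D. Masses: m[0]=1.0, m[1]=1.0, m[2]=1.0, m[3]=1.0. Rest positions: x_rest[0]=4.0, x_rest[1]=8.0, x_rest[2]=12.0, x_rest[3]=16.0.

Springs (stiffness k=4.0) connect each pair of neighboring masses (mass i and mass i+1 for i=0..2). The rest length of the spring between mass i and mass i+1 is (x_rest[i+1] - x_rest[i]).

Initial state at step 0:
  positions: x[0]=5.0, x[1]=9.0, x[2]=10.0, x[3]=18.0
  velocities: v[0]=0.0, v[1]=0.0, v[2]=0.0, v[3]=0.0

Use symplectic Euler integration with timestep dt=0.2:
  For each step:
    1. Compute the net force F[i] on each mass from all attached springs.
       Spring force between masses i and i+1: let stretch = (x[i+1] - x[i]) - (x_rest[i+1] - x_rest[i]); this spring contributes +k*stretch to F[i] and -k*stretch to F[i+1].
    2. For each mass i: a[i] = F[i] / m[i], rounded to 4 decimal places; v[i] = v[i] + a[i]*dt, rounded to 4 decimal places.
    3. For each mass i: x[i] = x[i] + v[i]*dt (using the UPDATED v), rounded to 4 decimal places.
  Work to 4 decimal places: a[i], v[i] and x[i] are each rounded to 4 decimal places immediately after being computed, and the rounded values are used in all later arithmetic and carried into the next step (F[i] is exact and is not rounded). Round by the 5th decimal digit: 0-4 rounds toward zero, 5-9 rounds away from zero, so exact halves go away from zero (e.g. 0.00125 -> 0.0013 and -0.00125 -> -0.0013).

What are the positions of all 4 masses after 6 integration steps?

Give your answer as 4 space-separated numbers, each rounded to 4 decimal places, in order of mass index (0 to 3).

Answer: 3.4538 9.6751 13.0620 15.8093

Derivation:
Step 0: x=[5.0000 9.0000 10.0000 18.0000] v=[0.0000 0.0000 0.0000 0.0000]
Step 1: x=[5.0000 8.5200 11.1200 17.3600] v=[0.0000 -2.4000 5.6000 -3.2000]
Step 2: x=[4.9232 7.8928 12.8224 16.3616] v=[-0.3840 -3.1360 8.5120 -4.9920]
Step 3: x=[4.6815 7.5792 14.3023 15.4369] v=[-1.2083 -1.5680 7.3997 -4.6234]
Step 4: x=[4.2635 7.8777 14.8881 14.9707] v=[-2.0901 1.4923 2.9289 -2.3311]
Step 5: x=[3.7838 8.7196 14.3654 15.1313] v=[-2.3987 4.2093 -2.6133 0.8028]
Step 6: x=[3.4538 9.6751 13.0620 15.8093] v=[-1.6501 4.7773 -6.5172 3.3901]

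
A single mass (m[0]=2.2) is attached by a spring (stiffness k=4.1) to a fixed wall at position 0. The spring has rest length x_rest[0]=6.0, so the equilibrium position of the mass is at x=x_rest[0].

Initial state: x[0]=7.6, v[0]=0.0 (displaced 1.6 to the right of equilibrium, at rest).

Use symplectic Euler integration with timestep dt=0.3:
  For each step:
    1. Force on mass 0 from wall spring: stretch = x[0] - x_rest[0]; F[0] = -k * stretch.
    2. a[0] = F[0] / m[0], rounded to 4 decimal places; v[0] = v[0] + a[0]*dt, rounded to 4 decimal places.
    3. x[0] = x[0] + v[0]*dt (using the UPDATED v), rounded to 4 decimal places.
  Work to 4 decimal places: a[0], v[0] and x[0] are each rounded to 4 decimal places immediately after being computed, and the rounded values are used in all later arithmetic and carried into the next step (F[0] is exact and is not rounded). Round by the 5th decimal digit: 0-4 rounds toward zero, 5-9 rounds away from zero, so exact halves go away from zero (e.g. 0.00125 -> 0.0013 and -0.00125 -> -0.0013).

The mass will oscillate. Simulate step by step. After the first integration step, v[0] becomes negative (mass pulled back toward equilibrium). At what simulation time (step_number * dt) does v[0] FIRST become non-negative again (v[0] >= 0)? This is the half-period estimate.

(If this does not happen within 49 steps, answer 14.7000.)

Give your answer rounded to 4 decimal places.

Step 0: x=[7.6000] v=[0.0000]
Step 1: x=[7.3317] v=[-0.8945]
Step 2: x=[6.8400] v=[-1.6390]
Step 3: x=[6.2074] v=[-2.1087]
Step 4: x=[5.5400] v=[-2.2247]
Step 5: x=[4.9498] v=[-1.9675]
Step 6: x=[4.5357] v=[-1.3803]
Step 7: x=[4.3672] v=[-0.5616]
Step 8: x=[4.4726] v=[0.3513]
First v>=0 after going negative at step 8, time=2.4000

Answer: 2.4000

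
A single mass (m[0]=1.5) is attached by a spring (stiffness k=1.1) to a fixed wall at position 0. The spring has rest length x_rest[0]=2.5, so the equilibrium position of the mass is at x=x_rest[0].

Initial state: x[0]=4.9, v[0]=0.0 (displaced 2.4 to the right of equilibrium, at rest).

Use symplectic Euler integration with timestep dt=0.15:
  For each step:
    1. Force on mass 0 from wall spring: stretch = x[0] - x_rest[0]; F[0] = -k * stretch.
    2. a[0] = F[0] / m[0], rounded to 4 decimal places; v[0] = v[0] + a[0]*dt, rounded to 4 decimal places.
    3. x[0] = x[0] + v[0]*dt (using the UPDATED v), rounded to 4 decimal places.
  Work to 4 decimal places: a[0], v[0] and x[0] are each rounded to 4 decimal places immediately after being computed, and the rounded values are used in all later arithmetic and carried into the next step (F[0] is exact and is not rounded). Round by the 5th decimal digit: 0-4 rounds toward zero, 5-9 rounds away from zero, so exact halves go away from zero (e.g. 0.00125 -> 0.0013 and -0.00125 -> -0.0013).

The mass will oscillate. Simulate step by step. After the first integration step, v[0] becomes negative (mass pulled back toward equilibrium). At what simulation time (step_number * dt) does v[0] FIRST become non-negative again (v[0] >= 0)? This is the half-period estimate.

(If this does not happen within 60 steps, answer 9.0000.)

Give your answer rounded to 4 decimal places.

Answer: 3.7500

Derivation:
Step 0: x=[4.9000] v=[0.0000]
Step 1: x=[4.8604] v=[-0.2640]
Step 2: x=[4.7818] v=[-0.5237]
Step 3: x=[4.6656] v=[-0.7747]
Step 4: x=[4.5137] v=[-1.0129]
Step 5: x=[4.3285] v=[-1.2344]
Step 6: x=[4.1132] v=[-1.4355]
Step 7: x=[3.8713] v=[-1.6130]
Step 8: x=[3.6067] v=[-1.7638]
Step 9: x=[3.3239] v=[-1.8855]
Step 10: x=[3.0275] v=[-1.9761]
Step 11: x=[2.7224] v=[-2.0341]
Step 12: x=[2.4136] v=[-2.0586]
Step 13: x=[2.1062] v=[-2.0491]
Step 14: x=[1.8053] v=[-2.0058]
Step 15: x=[1.5159] v=[-1.9294]
Step 16: x=[1.2427] v=[-1.8211]
Step 17: x=[0.9903] v=[-1.6828]
Step 18: x=[0.7628] v=[-1.5167]
Step 19: x=[0.5640] v=[-1.3256]
Step 20: x=[0.3971] v=[-1.1126]
Step 21: x=[0.2649] v=[-0.8813]
Step 22: x=[0.1696] v=[-0.6354]
Step 23: x=[0.1127] v=[-0.3791]
Step 24: x=[0.0952] v=[-0.1165]
Step 25: x=[0.1174] v=[0.1480]
First v>=0 after going negative at step 25, time=3.7500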